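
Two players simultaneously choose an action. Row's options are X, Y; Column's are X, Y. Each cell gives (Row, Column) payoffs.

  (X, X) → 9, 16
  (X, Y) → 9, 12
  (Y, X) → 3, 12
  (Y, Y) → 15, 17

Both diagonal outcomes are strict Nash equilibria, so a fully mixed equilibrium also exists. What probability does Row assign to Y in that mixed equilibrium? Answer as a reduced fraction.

4/9

Row's mix p on X must make Column indifferent between X and Y.
Column's payoff from X: 16p + 12(1−p). From Y: 12p + 17(1−p).
Set equal: 4p = 5(1−p) → p = 5/9.
Probability on Y is 1 − 5/9 = 4/9.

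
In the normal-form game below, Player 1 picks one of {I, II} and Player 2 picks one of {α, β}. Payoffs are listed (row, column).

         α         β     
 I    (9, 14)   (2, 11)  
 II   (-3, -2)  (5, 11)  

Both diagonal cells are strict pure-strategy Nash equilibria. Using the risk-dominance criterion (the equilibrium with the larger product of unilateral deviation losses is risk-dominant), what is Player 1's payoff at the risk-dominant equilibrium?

5

At (I, α): Player 1 loses 9 − (-3) = 12 by deviating; Player 2 loses 14 − 11 = 3. Product = 12·3 = 36.
At (II, β): Player 1 loses 5 − 2 = 3 by deviating; Player 2 loses 11 − (-2) = 13. Product = 3·13 = 39.
39 > 36, so (II, β) is risk-dominant. Player 1's payoff there is 5.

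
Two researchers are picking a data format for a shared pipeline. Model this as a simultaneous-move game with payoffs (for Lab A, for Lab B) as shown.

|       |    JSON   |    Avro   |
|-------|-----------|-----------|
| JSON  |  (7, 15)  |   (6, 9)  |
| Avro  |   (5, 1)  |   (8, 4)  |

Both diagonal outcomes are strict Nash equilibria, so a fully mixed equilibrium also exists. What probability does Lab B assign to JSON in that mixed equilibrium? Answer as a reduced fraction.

Lab B's mix q on JSON must make Lab A indifferent between JSON and Avro.
Lab A's payoff from JSON: 7q + 6(1−q). From Avro: 5q + 8(1−q).
Set equal: 2q = 2(1−q) → q = 2/4 = 1/2.

1/2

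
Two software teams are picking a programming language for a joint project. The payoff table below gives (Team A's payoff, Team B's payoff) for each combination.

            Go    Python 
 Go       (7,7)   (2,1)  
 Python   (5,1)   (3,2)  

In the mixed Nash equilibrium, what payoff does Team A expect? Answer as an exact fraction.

11/3

Team B mixes with probability q on Go, chosen so Team A is indifferent: 7q + 2(1−q) = 5q + 3(1−q) gives q = 1/3.
Team A's expected payoff (from either row, since indifferent) is 7·1/3 + 2·2/3 = 11/3.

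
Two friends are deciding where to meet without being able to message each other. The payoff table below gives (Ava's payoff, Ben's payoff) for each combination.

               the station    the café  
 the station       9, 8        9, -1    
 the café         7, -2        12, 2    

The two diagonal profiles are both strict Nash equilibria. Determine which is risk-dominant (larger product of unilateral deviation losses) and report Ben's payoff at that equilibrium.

At both the station: Ava loses 9 − 7 = 2 by deviating; Ben loses 8 − (-1) = 9. Product = 2·9 = 18.
At both the café: Ava loses 12 − 9 = 3 by deviating; Ben loses 2 − (-2) = 4. Product = 3·4 = 12.
18 > 12, so both the station is risk-dominant. Ben's payoff there is 8.

8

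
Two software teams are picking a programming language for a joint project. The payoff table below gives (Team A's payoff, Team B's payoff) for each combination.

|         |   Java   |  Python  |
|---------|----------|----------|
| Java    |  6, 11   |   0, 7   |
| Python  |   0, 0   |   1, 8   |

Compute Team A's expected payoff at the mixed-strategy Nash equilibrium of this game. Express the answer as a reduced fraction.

Team B mixes with probability q on Java, chosen so Team A is indifferent: 6q + 0(1−q) = 0q + 1(1−q) gives q = 1/7.
Team A's expected payoff (from either row, since indifferent) is 6·1/7 + 0·6/7 = 6/7.

6/7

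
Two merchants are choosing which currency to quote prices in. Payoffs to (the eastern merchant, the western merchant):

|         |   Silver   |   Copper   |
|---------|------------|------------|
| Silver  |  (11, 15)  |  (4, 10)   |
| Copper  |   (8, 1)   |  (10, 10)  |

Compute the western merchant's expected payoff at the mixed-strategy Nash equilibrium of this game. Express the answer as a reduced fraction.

10

The eastern merchant mixes with probability p on Silver, chosen so the western merchant is indifferent: 15p + 1(1−p) = 10p + 10(1−p) gives p = 9/14.
The western merchant's expected payoff is 15·9/14 + 1·5/14 = 10.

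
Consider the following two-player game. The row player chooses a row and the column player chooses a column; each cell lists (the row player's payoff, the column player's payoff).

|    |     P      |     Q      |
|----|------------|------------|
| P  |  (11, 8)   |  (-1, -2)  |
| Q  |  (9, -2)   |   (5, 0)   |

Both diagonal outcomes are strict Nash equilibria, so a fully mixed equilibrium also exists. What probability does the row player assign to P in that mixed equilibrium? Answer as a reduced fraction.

The row player's mix p on P must make the column player indifferent between P and Q.
The column player's payoff from P: 8p + (-2)(1−p). From Q: (-2)p + 0(1−p).
Set equal: 10p = 2(1−p) → p = 2/12 = 1/6.

1/6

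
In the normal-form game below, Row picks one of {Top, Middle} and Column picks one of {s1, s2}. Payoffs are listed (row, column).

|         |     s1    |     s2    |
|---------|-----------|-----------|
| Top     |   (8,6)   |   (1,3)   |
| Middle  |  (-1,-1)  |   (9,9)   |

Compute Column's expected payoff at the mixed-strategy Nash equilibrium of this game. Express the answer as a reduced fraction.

Row mixes with probability p on Top, chosen so Column is indifferent: 6p + (-1)(1−p) = 3p + 9(1−p) gives p = 10/13.
Column's expected payoff is 6·10/13 + (-1)·3/13 = 57/13.

57/13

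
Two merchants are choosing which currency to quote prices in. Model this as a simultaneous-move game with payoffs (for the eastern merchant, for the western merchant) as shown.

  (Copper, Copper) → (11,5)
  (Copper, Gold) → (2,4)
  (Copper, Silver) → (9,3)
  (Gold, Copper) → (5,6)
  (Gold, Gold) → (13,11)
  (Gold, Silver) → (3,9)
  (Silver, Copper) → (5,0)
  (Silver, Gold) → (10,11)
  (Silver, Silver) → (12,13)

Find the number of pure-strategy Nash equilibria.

Both Copper: the eastern merchant gets 11 (best alternative 5); the western merchant gets 5 (best alternative 4). Neither deviates — NE.
Both Gold: the eastern merchant gets 13 (best alternative 10); the western merchant gets 11 (best alternative 9). Neither deviates — NE.
Both Silver: the eastern merchant gets 12 (best alternative 9); the western merchant gets 13 (best alternative 11). Neither deviates — NE.
(Silver, Gold) is not a NE: the eastern merchant would switch to Gold (13 > 10).
No other cell survives both best-response checks, so there are 3 pure NE.

3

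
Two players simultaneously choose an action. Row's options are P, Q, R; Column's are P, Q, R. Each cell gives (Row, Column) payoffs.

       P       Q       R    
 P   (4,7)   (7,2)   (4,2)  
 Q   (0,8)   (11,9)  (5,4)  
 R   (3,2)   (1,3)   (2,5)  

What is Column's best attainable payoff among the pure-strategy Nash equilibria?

9

Both P is a pure NE (Row: 4 ≥ 3; Column: 7 ≥ 2). Column gets 7.
Both Q is a pure NE (Row: 11 ≥ 7; Column: 9 ≥ 8). Column gets 9.
Every other cell has a profitable deviation for at least one player. Highest of {7, 9} is 9.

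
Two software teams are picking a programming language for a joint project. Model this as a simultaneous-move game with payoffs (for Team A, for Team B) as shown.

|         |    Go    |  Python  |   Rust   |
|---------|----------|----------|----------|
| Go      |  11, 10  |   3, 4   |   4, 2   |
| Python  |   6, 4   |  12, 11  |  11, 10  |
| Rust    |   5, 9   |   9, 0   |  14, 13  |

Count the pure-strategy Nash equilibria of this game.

3

Both Go: Team A gets 11 (best alternative 6); Team B gets 10 (best alternative 4). Neither deviates — NE.
Both Python: Team A gets 12 (best alternative 9); Team B gets 11 (best alternative 10). Neither deviates — NE.
Both Rust: Team A gets 14 (best alternative 11); Team B gets 13 (best alternative 9). Neither deviates — NE.
(Go, Python) is not a NE: Team A would switch to Python (12 > 3).
No other cell survives both best-response checks, so there are 3 pure NE.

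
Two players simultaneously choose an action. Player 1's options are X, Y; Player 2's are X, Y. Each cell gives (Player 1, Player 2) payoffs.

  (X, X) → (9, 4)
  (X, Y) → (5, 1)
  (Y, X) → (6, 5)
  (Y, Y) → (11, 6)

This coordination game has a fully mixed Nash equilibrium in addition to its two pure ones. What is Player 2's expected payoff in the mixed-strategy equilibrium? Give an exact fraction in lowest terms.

Player 1 mixes with probability p on X, chosen so Player 2 is indifferent: 4p + 5(1−p) = 1p + 6(1−p) gives p = 1/4.
Player 2's expected payoff is 4·1/4 + 5·3/4 = 19/4.

19/4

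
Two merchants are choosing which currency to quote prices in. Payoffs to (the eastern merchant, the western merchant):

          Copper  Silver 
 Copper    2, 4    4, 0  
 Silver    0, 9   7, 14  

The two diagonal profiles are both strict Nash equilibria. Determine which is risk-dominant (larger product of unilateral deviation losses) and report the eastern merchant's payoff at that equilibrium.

7

At both Copper: the eastern merchant loses 2 − 0 = 2 by deviating; the western merchant loses 4 − 0 = 4. Product = 2·4 = 8.
At both Silver: the eastern merchant loses 7 − 4 = 3 by deviating; the western merchant loses 14 − 9 = 5. Product = 3·5 = 15.
15 > 8, so both Silver is risk-dominant. The eastern merchant's payoff there is 7.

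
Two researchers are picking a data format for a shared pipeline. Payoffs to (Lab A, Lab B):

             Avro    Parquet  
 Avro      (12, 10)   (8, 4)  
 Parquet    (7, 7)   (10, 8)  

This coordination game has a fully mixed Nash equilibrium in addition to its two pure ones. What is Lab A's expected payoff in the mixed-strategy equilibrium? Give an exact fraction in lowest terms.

Lab B mixes with probability q on Avro, chosen so Lab A is indifferent: 12q + 8(1−q) = 7q + 10(1−q) gives q = 2/7.
Lab A's expected payoff (from either row, since indifferent) is 12·2/7 + 8·5/7 = 64/7.

64/7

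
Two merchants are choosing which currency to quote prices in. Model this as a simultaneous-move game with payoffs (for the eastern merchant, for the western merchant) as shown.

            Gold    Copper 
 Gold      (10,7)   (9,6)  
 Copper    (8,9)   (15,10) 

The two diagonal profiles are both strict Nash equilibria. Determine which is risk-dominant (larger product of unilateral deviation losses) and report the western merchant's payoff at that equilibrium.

10

At both Gold: the eastern merchant loses 10 − 8 = 2 by deviating; the western merchant loses 7 − 6 = 1. Product = 2·1 = 2.
At both Copper: the eastern merchant loses 15 − 9 = 6 by deviating; the western merchant loses 10 − 9 = 1. Product = 6·1 = 6.
6 > 2, so both Copper is risk-dominant. The western merchant's payoff there is 10.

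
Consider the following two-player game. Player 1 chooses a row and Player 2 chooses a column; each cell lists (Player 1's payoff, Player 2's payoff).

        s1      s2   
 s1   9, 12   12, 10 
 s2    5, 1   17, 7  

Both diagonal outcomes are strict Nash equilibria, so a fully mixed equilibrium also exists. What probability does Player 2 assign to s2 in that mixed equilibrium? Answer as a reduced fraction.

4/9

Player 2's mix q on s1 must make Player 1 indifferent between s1 and s2.
Player 1's payoff from s1: 9q + 12(1−q). From s2: 5q + 17(1−q).
Set equal: 4q = 5(1−q) → q = 5/9.
Probability on s2 is 1 − 5/9 = 4/9.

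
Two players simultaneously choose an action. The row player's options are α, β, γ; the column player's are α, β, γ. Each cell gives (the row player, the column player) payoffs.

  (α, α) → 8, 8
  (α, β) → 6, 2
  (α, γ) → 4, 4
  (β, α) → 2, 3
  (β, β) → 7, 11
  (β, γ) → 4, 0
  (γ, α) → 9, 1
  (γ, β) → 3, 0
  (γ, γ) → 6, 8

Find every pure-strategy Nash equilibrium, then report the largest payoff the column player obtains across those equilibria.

11

Both β is a pure NE (the row player: 7 ≥ 6; the column player: 11 ≥ 3). The column player gets 11.
Both γ is a pure NE (the row player: 6 ≥ 4; the column player: 8 ≥ 1). The column player gets 8.
Every other cell has a profitable deviation for at least one player. Highest of {11, 8} is 11.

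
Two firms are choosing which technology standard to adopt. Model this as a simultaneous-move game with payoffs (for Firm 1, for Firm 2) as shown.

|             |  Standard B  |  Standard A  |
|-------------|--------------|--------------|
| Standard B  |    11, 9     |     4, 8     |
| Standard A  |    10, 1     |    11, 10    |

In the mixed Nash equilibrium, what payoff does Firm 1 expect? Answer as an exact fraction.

Firm 2 mixes with probability q on Standard B, chosen so Firm 1 is indifferent: 11q + 4(1−q) = 10q + 11(1−q) gives q = 7/8.
Firm 1's expected payoff (from either row, since indifferent) is 11·7/8 + 4·1/8 = 81/8.

81/8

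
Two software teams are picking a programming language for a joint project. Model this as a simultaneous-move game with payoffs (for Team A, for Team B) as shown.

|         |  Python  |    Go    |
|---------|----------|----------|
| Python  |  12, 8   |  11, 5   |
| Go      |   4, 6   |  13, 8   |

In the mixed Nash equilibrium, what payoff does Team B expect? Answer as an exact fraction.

34/5

Team A mixes with probability p on Python, chosen so Team B is indifferent: 8p + 6(1−p) = 5p + 8(1−p) gives p = 2/5.
Team B's expected payoff is 8·2/5 + 6·3/5 = 34/5.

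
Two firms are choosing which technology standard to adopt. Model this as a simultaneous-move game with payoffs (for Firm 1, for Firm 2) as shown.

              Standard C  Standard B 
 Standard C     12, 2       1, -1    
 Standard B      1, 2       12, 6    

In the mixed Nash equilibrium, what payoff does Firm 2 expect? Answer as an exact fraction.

Firm 1 mixes with probability p on Standard C, chosen so Firm 2 is indifferent: 2p + 2(1−p) = (-1)p + 6(1−p) gives p = 4/7.
Firm 2's expected payoff is 2·4/7 + 2·3/7 = 2.

2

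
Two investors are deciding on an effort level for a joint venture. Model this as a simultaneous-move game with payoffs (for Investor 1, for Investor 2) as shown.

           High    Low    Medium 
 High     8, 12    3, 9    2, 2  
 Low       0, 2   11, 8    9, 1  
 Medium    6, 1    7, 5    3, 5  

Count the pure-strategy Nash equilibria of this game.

2

Both High: Investor 1 gets 8 (best alternative 6); Investor 2 gets 12 (best alternative 9). Neither deviates — NE.
Both Low: Investor 1 gets 11 (best alternative 7); Investor 2 gets 8 (best alternative 2). Neither deviates — NE.
Both Medium is not a NE: Investor 1 would switch to Low (9 > 3).
No other cell survives both best-response checks, so there are 2 pure NE.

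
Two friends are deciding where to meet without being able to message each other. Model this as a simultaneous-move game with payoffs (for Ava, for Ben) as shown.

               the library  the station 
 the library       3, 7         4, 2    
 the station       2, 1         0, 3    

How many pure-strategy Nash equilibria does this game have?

Both the library: Ava gets 3 (best alternative 2); Ben gets 7 (best alternative 2). Neither deviates — NE.
Both the station is not a NE: Ava would switch to the library (4 > 0).
No other cell survives both best-response checks, so there is 1 pure NE.

1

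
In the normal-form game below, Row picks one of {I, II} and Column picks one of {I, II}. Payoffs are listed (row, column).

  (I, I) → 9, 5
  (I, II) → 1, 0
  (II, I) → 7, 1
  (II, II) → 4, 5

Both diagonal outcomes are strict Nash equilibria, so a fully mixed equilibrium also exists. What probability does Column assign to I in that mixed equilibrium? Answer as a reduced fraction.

Column's mix q on I must make Row indifferent between I and II.
Row's payoff from I: 9q + 1(1−q). From II: 7q + 4(1−q).
Set equal: 2q = 3(1−q) → q = 3/5.

3/5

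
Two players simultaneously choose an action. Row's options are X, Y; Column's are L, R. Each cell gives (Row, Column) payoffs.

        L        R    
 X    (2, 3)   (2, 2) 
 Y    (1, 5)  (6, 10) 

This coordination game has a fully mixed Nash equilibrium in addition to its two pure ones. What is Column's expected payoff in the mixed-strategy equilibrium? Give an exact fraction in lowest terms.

10/3

Row mixes with probability p on X, chosen so Column is indifferent: 3p + 5(1−p) = 2p + 10(1−p) gives p = 5/6.
Column's expected payoff is 3·5/6 + 5·1/6 = 10/3.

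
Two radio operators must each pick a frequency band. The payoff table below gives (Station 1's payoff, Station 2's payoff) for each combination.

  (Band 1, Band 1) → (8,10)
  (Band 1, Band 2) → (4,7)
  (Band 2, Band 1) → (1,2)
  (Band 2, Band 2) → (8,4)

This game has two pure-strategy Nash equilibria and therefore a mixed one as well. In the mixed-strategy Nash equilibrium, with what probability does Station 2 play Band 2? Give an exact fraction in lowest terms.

Station 2's mix q on Band 1 must make Station 1 indifferent between Band 1 and Band 2.
Station 1's payoff from Band 1: 8q + 4(1−q). From Band 2: 1q + 8(1−q).
Set equal: 7q = 4(1−q) → q = 4/11.
Probability on Band 2 is 1 − 4/11 = 7/11.

7/11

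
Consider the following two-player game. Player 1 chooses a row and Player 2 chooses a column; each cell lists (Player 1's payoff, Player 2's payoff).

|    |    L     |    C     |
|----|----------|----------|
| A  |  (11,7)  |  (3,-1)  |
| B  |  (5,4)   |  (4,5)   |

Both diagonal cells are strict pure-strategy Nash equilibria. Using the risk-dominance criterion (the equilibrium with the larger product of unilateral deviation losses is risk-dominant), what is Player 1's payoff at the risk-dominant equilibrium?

At (A, L): Player 1 loses 11 − 5 = 6 by deviating; Player 2 loses 7 − (-1) = 8. Product = 6·8 = 48.
At (B, C): Player 1 loses 4 − 3 = 1 by deviating; Player 2 loses 5 − 4 = 1. Product = 1·1 = 1.
48 > 1, so (A, L) is risk-dominant. Player 1's payoff there is 11.

11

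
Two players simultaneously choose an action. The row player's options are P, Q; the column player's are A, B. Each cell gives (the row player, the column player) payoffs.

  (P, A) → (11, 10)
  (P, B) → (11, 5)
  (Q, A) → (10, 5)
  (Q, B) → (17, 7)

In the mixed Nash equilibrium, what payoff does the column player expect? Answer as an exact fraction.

The row player mixes with probability p on P, chosen so the column player is indifferent: 10p + 5(1−p) = 5p + 7(1−p) gives p = 2/7.
The column player's expected payoff is 10·2/7 + 5·5/7 = 45/7.

45/7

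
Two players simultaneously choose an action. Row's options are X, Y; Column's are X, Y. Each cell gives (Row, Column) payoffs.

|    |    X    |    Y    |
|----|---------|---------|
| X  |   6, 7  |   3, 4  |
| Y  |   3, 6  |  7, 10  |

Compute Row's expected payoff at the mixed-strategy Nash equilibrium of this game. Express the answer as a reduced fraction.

Column mixes with probability q on X, chosen so Row is indifferent: 6q + 3(1−q) = 3q + 7(1−q) gives q = 4/7.
Row's expected payoff (from either row, since indifferent) is 6·4/7 + 3·3/7 = 33/7.

33/7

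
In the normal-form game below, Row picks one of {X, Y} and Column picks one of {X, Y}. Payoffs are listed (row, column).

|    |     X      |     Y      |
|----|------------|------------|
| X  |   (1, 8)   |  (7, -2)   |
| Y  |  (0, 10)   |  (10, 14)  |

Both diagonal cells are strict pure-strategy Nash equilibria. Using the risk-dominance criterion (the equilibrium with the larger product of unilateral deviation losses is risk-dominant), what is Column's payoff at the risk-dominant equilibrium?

14

At both X: Row loses 1 − 0 = 1 by deviating; Column loses 8 − (-2) = 10. Product = 1·10 = 10.
At both Y: Row loses 10 − 7 = 3 by deviating; Column loses 14 − 10 = 4. Product = 3·4 = 12.
12 > 10, so both Y is risk-dominant. Column's payoff there is 14.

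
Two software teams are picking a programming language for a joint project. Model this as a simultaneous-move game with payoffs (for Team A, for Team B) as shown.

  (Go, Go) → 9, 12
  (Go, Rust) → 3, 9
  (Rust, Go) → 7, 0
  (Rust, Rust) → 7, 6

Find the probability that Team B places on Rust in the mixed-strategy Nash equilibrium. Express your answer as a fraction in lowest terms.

Team B's mix q on Go must make Team A indifferent between Go and Rust.
Team A's payoff from Go: 9q + 3(1−q). From Rust: 7q + 7(1−q).
Set equal: 2q = 4(1−q) → q = 4/6 = 2/3.
Probability on Rust is 1 − 2/3 = 1/3.

1/3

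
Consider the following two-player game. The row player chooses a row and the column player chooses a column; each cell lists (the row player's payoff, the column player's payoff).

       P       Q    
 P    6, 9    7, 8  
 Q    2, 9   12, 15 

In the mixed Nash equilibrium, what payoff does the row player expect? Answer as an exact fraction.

58/9

The column player mixes with probability q on P, chosen so the row player is indifferent: 6q + 7(1−q) = 2q + 12(1−q) gives q = 5/9.
The row player's expected payoff (from either row, since indifferent) is 6·5/9 + 7·4/9 = 58/9.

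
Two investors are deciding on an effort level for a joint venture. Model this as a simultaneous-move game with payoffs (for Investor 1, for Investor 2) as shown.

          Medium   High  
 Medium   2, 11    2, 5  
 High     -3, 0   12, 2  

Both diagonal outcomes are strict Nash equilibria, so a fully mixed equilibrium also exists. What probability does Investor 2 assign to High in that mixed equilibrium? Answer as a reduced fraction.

1/3

Investor 2's mix q on Medium must make Investor 1 indifferent between Medium and High.
Investor 1's payoff from Medium: 2q + 2(1−q). From High: (-3)q + 12(1−q).
Set equal: 5q = 10(1−q) → q = 10/15 = 2/3.
Probability on High is 1 − 2/3 = 1/3.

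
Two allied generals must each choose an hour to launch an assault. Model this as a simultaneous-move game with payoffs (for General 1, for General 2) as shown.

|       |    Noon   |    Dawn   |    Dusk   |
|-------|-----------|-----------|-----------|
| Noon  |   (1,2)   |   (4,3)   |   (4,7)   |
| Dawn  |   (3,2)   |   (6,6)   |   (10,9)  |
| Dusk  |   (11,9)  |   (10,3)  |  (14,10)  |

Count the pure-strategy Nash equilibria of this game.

1

Both Dusk: General 1 gets 14 (best alternative 10); General 2 gets 10 (best alternative 9). Neither deviates — NE.
Both Dawn is not a NE: General 1 would switch to Dusk (10 > 6).
No other cell survives both best-response checks, so there is 1 pure NE.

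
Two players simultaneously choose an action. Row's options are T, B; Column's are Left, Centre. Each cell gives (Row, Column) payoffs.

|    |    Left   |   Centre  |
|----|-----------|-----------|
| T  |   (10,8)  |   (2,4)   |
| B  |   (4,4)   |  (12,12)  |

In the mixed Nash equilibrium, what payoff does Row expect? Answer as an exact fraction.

7

Column mixes with probability q on Left, chosen so Row is indifferent: 10q + 2(1−q) = 4q + 12(1−q) gives q = 5/8.
Row's expected payoff (from either row, since indifferent) is 10·5/8 + 2·3/8 = 7.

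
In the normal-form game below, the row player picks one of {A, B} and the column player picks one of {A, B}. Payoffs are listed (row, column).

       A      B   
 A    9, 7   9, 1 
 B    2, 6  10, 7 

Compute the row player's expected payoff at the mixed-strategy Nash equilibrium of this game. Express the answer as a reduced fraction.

The column player mixes with probability q on A, chosen so the row player is indifferent: 9q + 9(1−q) = 2q + 10(1−q) gives q = 1/8.
The row player's expected payoff (from either row, since indifferent) is 9·1/8 + 9·7/8 = 9.

9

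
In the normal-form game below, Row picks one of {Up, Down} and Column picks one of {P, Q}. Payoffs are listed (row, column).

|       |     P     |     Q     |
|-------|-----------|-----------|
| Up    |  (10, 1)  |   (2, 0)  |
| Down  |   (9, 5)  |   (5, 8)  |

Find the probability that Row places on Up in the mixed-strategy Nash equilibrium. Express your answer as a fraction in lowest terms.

Row's mix p on Up must make Column indifferent between P and Q.
Column's payoff from P: 1p + 5(1−p). From Q: 0p + 8(1−p).
Set equal: 1p = 3(1−p) → p = 3/4.

3/4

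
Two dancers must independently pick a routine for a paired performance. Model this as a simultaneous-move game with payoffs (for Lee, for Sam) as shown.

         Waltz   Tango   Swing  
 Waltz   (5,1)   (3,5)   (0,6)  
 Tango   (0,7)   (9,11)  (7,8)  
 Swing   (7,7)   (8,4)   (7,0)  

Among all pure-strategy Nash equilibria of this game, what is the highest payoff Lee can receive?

Both Tango is a pure NE (Lee: 9 ≥ 8; Sam: 11 ≥ 8). Lee gets 9.
(Swing, Waltz) is a pure NE (Lee: 7 ≥ 5; Sam: 7 ≥ 4). Lee gets 7.
Every other cell has a profitable deviation for at least one player. Highest of {9, 7} is 9.

9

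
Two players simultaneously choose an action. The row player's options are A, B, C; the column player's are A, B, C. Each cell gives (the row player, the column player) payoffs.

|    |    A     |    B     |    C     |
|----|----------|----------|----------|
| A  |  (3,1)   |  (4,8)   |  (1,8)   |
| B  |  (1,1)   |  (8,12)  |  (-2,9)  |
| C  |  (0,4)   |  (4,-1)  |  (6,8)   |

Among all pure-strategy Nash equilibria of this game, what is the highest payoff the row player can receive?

8

Both B is a pure NE (the row player: 8 ≥ 4; the column player: 12 ≥ 9). The row player gets 8.
Both C is a pure NE (the row player: 6 ≥ 1; the column player: 8 ≥ 4). The row player gets 6.
Every other cell has a profitable deviation for at least one player. Highest of {8, 6} is 8.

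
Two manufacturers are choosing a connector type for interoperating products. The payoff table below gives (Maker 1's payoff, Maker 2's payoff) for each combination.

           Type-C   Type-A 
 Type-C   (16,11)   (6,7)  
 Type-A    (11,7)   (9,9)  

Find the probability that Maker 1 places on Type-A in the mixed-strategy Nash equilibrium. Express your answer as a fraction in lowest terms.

Maker 1's mix p on Type-C must make Maker 2 indifferent between Type-C and Type-A.
Maker 2's payoff from Type-C: 11p + 7(1−p). From Type-A: 7p + 9(1−p).
Set equal: 4p = 2(1−p) → p = 2/6 = 1/3.
Probability on Type-A is 1 − 1/3 = 2/3.

2/3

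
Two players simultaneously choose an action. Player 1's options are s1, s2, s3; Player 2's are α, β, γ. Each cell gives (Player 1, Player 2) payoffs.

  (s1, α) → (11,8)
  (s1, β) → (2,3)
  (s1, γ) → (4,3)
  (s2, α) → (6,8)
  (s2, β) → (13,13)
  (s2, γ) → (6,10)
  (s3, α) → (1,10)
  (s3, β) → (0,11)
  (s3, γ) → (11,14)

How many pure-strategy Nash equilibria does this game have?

3

(s1, α): Player 1 gets 11 (best alternative 6); Player 2 gets 8 (best alternative 3). Neither deviates — NE.
(s2, β): Player 1 gets 13 (best alternative 2); Player 2 gets 13 (best alternative 10). Neither deviates — NE.
(s3, γ): Player 1 gets 11 (best alternative 6); Player 2 gets 14 (best alternative 11). Neither deviates — NE.
(s3, α) is not a NE: Player 1 would switch to s1 (11 > 1).
No other cell survives both best-response checks, so there are 3 pure NE.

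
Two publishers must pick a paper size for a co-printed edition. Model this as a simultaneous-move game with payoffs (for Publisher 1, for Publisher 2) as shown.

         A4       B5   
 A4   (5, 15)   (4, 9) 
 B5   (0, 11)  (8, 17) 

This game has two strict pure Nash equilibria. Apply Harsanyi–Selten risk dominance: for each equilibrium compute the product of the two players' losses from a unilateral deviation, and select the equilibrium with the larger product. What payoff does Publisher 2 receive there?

15

At both A4: Publisher 1 loses 5 − 0 = 5 by deviating; Publisher 2 loses 15 − 9 = 6. Product = 5·6 = 30.
At both B5: Publisher 1 loses 8 − 4 = 4 by deviating; Publisher 2 loses 17 − 11 = 6. Product = 4·6 = 24.
30 > 24, so both A4 is risk-dominant. Publisher 2's payoff there is 15.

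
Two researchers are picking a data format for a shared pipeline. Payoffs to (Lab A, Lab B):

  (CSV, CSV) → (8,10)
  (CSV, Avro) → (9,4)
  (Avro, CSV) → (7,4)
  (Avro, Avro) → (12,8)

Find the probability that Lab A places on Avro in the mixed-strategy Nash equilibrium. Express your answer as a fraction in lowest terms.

Lab A's mix p on CSV must make Lab B indifferent between CSV and Avro.
Lab B's payoff from CSV: 10p + 4(1−p). From Avro: 4p + 8(1−p).
Set equal: 6p = 4(1−p) → p = 4/10 = 2/5.
Probability on Avro is 1 − 2/5 = 3/5.

3/5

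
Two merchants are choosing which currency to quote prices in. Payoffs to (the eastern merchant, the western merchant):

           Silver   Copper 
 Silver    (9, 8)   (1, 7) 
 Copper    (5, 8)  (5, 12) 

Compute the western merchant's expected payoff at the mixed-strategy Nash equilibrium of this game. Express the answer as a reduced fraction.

The eastern merchant mixes with probability p on Silver, chosen so the western merchant is indifferent: 8p + 8(1−p) = 7p + 12(1−p) gives p = 4/5.
The western merchant's expected payoff is 8·4/5 + 8·1/5 = 8.

8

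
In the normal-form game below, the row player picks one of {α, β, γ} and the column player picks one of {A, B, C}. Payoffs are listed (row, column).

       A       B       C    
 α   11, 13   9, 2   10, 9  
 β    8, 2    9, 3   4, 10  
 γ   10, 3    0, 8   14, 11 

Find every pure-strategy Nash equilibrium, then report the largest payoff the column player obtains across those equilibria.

(α, A) is a pure NE (the row player: 11 ≥ 10; the column player: 13 ≥ 9). The column player gets 13.
(γ, C) is a pure NE (the row player: 14 ≥ 10; the column player: 11 ≥ 8). The column player gets 11.
Every other cell has a profitable deviation for at least one player. Highest of {13, 11} is 13.

13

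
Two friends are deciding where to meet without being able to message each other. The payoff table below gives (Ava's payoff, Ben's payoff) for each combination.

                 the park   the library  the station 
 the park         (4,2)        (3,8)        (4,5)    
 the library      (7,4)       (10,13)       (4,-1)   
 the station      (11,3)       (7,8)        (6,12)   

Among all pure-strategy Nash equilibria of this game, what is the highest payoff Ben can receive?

Both the library is a pure NE (Ava: 10 ≥ 7; Ben: 13 ≥ 4). Ben gets 13.
Both the station is a pure NE (Ava: 6 ≥ 4; Ben: 12 ≥ 8). Ben gets 12.
Every other cell has a profitable deviation for at least one player. Highest of {13, 12} is 13.

13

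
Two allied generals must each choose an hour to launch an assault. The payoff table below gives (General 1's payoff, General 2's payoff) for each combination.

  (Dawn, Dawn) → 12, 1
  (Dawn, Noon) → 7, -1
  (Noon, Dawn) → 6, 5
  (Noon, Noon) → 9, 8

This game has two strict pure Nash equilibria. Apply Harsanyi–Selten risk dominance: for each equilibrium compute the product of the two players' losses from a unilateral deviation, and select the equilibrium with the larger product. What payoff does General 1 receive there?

At both Dawn: General 1 loses 12 − 6 = 6 by deviating; General 2 loses 1 − (-1) = 2. Product = 6·2 = 12.
At both Noon: General 1 loses 9 − 7 = 2 by deviating; General 2 loses 8 − 5 = 3. Product = 2·3 = 6.
12 > 6, so both Dawn is risk-dominant. General 1's payoff there is 12.

12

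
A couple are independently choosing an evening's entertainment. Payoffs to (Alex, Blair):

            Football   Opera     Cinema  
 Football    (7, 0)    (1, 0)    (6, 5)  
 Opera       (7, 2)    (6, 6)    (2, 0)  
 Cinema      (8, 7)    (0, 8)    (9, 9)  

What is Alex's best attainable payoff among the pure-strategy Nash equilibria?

Both Opera is a pure NE (Alex: 6 ≥ 1; Blair: 6 ≥ 2). Alex gets 6.
Both Cinema is a pure NE (Alex: 9 ≥ 6; Blair: 9 ≥ 8). Alex gets 9.
Every other cell has a profitable deviation for at least one player. Highest of {6, 9} is 9.

9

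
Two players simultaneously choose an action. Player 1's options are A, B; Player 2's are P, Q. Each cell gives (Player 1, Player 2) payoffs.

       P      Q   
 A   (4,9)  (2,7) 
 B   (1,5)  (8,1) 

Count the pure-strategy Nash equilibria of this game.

1

(A, P): Player 1 gets 4 (best alternative 1); Player 2 gets 9 (best alternative 7). Neither deviates — NE.
(B, Q) is not a NE: Player 2 would switch to P (5 > 1).
No other cell survives both best-response checks, so there is 1 pure NE.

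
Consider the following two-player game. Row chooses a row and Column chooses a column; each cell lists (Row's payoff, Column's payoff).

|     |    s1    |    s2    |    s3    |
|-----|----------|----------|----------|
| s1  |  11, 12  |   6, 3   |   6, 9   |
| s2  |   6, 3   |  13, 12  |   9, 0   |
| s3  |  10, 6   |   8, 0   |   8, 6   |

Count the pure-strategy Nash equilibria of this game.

2

Both s1: Row gets 11 (best alternative 10); Column gets 12 (best alternative 9). Neither deviates — NE.
Both s2: Row gets 13 (best alternative 8); Column gets 12 (best alternative 3). Neither deviates — NE.
Both s3 is not a NE: Row would switch to s2 (9 > 8).
No other cell survives both best-response checks, so there are 2 pure NE.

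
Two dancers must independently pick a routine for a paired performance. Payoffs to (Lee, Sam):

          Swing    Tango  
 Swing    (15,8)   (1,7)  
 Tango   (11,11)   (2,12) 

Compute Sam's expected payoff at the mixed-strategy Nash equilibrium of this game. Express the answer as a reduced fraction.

Lee mixes with probability p on Swing, chosen so Sam is indifferent: 8p + 11(1−p) = 7p + 12(1−p) gives p = 1/2.
Sam's expected payoff is 8·1/2 + 11·1/2 = 19/2.

19/2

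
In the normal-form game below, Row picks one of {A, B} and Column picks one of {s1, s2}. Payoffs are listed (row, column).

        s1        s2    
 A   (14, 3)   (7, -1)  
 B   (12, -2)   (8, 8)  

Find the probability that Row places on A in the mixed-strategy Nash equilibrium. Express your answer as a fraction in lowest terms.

Row's mix p on A must make Column indifferent between s1 and s2.
Column's payoff from s1: 3p + (-2)(1−p). From s2: (-1)p + 8(1−p).
Set equal: 4p = 10(1−p) → p = 10/14 = 5/7.

5/7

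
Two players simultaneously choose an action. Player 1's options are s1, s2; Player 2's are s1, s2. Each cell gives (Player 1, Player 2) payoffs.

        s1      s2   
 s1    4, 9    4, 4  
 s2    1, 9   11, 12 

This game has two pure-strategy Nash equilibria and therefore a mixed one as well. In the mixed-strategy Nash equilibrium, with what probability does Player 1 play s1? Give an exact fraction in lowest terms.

3/8

Player 1's mix p on s1 must make Player 2 indifferent between s1 and s2.
Player 2's payoff from s1: 9p + 9(1−p). From s2: 4p + 12(1−p).
Set equal: 5p = 3(1−p) → p = 3/8.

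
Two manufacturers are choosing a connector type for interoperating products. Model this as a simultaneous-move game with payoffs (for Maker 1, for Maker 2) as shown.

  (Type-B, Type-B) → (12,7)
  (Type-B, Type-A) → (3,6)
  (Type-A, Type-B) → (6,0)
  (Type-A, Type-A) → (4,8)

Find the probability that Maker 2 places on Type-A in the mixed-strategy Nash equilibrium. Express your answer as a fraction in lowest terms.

6/7

Maker 2's mix q on Type-B must make Maker 1 indifferent between Type-B and Type-A.
Maker 1's payoff from Type-B: 12q + 3(1−q). From Type-A: 6q + 4(1−q).
Set equal: 6q = 1(1−q) → q = 1/7.
Probability on Type-A is 1 − 1/7 = 6/7.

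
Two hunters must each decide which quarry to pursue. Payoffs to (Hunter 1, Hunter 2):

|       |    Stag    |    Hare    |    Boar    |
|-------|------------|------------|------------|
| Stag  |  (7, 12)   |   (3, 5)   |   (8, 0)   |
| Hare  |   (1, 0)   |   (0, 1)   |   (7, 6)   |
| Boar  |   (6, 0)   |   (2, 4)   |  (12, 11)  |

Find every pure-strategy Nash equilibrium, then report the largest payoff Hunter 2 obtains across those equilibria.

12

Both Stag is a pure NE (Hunter 1: 7 ≥ 6; Hunter 2: 12 ≥ 5). Hunter 2 gets 12.
Both Boar is a pure NE (Hunter 1: 12 ≥ 8; Hunter 2: 11 ≥ 4). Hunter 2 gets 11.
Every other cell has a profitable deviation for at least one player. Highest of {12, 11} is 12.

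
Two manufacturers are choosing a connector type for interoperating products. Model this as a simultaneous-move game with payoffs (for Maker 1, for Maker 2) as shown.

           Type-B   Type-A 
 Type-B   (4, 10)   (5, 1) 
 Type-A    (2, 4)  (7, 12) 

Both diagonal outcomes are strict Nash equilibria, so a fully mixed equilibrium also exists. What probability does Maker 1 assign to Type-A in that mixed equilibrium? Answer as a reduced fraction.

Maker 1's mix p on Type-B must make Maker 2 indifferent between Type-B and Type-A.
Maker 2's payoff from Type-B: 10p + 4(1−p). From Type-A: 1p + 12(1−p).
Set equal: 9p = 8(1−p) → p = 8/17.
Probability on Type-A is 1 − 8/17 = 9/17.

9/17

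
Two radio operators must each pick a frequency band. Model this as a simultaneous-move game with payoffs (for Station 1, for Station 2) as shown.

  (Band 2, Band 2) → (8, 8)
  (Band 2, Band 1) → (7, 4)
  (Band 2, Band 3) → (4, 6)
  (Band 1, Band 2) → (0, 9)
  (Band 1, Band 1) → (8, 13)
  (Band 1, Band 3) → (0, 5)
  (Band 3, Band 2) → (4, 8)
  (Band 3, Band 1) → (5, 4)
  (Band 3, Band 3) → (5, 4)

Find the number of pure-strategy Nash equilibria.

Both Band 2: Station 1 gets 8 (best alternative 4); Station 2 gets 8 (best alternative 6). Neither deviates — NE.
Both Band 1: Station 1 gets 8 (best alternative 7); Station 2 gets 13 (best alternative 9). Neither deviates — NE.
Both Band 3 is not a NE: Station 2 would switch to Band 2 (8 > 4).
No other cell survives both best-response checks, so there are 2 pure NE.

2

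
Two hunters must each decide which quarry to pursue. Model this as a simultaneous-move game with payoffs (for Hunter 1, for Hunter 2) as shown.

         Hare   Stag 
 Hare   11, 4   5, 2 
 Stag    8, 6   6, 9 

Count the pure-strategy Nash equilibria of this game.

Both Hare: Hunter 1 gets 11 (best alternative 8); Hunter 2 gets 4 (best alternative 2). Neither deviates — NE.
Both Stag: Hunter 1 gets 6 (best alternative 5); Hunter 2 gets 9 (best alternative 6). Neither deviates — NE.
(Hare, Stag) is not a NE: Hunter 1 would switch to Stag (6 > 5).
No other cell survives both best-response checks, so there are 2 pure NE.

2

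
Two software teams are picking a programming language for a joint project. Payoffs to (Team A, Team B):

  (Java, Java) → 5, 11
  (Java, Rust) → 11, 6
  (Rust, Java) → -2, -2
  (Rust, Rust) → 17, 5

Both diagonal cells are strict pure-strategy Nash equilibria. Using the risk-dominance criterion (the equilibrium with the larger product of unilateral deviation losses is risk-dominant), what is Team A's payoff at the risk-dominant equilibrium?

17

At both Java: Team A loses 5 − (-2) = 7 by deviating; Team B loses 11 − 6 = 5. Product = 7·5 = 35.
At both Rust: Team A loses 17 − 11 = 6 by deviating; Team B loses 5 − (-2) = 7. Product = 6·7 = 42.
42 > 35, so both Rust is risk-dominant. Team A's payoff there is 17.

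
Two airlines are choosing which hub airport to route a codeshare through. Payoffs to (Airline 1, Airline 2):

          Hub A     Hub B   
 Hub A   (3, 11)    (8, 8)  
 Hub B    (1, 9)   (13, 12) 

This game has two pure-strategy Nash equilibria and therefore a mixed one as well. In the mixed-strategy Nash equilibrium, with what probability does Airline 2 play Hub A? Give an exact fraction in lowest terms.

Airline 2's mix q on Hub A must make Airline 1 indifferent between Hub A and Hub B.
Airline 1's payoff from Hub A: 3q + 8(1−q). From Hub B: 1q + 13(1−q).
Set equal: 2q = 5(1−q) → q = 5/7.

5/7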